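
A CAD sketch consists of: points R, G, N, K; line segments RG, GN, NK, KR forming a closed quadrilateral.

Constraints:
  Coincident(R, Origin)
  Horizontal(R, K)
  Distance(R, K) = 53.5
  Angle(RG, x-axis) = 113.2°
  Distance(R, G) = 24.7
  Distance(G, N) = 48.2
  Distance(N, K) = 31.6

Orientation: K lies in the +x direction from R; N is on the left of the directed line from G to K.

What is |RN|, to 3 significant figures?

47.2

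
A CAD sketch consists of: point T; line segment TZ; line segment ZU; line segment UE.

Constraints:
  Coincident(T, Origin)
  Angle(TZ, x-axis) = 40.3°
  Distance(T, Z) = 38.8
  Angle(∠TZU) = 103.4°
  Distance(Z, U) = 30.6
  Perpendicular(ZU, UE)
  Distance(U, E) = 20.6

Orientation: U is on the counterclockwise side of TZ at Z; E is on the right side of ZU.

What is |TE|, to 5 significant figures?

70.509

∠TZU = 103.4°, so ZU runs at 40.3° + (180° − 103.4°) = 116.90° from the x-axis; with |ZU| = 30.6, U = Z + 30.6·(cos 116.90°, sin 116.90°) = (15.747, 52.384). ZU is perpendicular to UE; with |UE| = 20.6 on the right of ZU, E = U + 20.6·(0.89180, 0.45243) = (34.118, 61.705). Then |TE| = |E − T| = 70.509.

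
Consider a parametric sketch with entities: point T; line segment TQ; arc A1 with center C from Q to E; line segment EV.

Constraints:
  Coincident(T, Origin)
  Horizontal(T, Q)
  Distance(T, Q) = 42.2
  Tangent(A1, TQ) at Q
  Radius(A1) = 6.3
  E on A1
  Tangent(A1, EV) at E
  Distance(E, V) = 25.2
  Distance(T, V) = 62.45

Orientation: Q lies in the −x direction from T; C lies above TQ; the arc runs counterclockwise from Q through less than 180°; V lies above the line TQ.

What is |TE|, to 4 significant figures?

39.24

T is at the origin; T and Q share the same y with |TQ| = 42.2 and Q on the −x side, so Q = (-42.20, 0.000). Tangency of A1 to TQ means the radius CQ is perpendicular to TQ, so C = Q + (0, 6.3) = (-42.20, 6.300). Since CE ⟂ EV (tangency), |CV| = √(6.3² + 25.2²) = 25.98 regardless of where E sits on A1. So V lies on both circle(T, 62.45) and circle(C, 25.98); the above-TQ intersection is V = (-55.51, 28.60). E is the foot of the tangent from V: E = (-37.74, 10.74).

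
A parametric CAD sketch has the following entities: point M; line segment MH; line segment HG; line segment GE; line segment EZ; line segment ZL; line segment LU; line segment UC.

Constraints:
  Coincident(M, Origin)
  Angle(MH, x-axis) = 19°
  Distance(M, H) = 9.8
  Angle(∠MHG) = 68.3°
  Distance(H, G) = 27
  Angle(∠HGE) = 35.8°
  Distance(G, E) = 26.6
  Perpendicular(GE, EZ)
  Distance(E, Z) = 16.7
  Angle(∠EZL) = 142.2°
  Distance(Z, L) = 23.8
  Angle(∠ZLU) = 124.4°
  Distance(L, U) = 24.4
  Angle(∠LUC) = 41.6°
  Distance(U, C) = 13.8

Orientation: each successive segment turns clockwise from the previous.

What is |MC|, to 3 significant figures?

32.2

∠ZLU = 124.4° gives LU at -60.3° from the x-axis; with |LU| = 24.4, U = (43.3, -15.5). ∠LUC = 41.6° gives UC at 161° from the x-axis; with |UC| = 13.8, C = (30.2, -11.1). Then |MC| = |C − M| = 32.2.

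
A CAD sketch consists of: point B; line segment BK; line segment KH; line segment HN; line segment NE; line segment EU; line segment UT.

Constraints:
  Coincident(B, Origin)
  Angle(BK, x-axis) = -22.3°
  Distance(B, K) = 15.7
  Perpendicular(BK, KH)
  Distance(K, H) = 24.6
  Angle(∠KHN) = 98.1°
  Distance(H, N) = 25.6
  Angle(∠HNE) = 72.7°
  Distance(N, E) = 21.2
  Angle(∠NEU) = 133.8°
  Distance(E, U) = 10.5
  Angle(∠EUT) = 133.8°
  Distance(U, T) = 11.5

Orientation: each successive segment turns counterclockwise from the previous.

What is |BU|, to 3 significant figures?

2.73

B is at the origin; BK runs at -22.3° with length 15.7, so K = (14.5, -5.96). BK ⟂ KH, so KH runs at 67.7°; with |KH| = 24.6, H = (23.9, 16.8). ∠KHN = 98.1° gives HN at 150° from the x-axis; with |HN| = 25.6, N = (1.78, 29.8). ∠HNE = 72.7° gives NE at -103° from the x-axis; with |NE| = 21.2, E = (-3.02, 9.11). ∠NEU = 133.8° gives EU at -56.9° from the x-axis; with |EU| = 10.5, U = (2.71, 0.313). Then |BU| = |U − B| = 2.73.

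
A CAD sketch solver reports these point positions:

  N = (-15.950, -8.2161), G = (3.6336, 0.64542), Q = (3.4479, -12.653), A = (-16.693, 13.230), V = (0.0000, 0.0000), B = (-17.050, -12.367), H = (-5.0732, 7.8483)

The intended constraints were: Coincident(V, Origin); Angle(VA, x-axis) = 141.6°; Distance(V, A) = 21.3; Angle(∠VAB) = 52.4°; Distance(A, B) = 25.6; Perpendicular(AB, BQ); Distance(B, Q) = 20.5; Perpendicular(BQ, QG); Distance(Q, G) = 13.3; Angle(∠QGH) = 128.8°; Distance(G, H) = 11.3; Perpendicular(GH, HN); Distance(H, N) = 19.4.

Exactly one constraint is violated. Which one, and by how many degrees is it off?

Perpendicular(GH, HN) — off by 5.50°.

V = (0.00, 0.00) ✓; VA at 141.6° ✓; |VA| = 21.30 ✓; ∠VAB = 52.40° ✓; |AB| = 25.60 ✓; ∠(AB, BQ) = 90.00° ✓; |BQ| = 20.50 ✓; ∠(BQ, QG) = 90.00° ✓; |QG| = 13.30 ✓; ∠QGH = 128.8° ✓; |GH| = 11.30 ✓; ∠(GH, HN) = 95.50° ✗; |HN| = 19.40 ✓.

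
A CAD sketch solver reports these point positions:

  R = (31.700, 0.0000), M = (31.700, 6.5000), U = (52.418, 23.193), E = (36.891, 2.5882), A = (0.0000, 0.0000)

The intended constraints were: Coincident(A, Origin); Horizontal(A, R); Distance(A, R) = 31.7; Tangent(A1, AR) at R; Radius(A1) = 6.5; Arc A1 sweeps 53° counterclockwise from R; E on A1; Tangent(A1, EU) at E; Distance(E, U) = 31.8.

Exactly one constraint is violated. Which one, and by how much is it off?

Distance(E, U) = 31.8 — off by 6.00.

A = (0.00, 0.00) ✓; A.y = 0.00, R.y = 0.00 ✓; |AR| = 31.70 ✓; ∠(MR, RA) = 90.00° ✓; |MR| = 6.500 ✓; bearing(M→E) − bearing(M→R) = 53.00° ✓; |ME| = 6.500 ✓; ∠(ME, EU) = 90.00° ✓; |EU| = 25.80 ✗.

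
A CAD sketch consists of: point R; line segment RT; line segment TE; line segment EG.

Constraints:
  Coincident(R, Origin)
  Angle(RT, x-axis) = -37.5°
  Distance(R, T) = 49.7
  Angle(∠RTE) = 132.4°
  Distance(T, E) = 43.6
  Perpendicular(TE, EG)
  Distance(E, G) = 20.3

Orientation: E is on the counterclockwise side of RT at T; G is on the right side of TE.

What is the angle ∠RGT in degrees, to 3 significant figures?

11.5°

R is at the origin; RT runs at -37.5° with length 49.7, so T = 49.7·(cos -37.5°, sin -37.5°) = (39.4, -30.3). ∠RTE = 132.4°, so TE runs at -37.5° + (180° − 132.4°) = 10.1° from the x-axis; with |TE| = 43.6, E = T + 43.6·(cos 10.1°, sin 10.1°) = (82.4, -22.6). TE is perpendicular to EG; with |EG| = 20.3 on the right of TE, G = E + 20.3·(0.175, -0.985) = (85.9, -42.6). Then cos ∠RGT = GR·GT / (|GR||GT|), giving 11.5°.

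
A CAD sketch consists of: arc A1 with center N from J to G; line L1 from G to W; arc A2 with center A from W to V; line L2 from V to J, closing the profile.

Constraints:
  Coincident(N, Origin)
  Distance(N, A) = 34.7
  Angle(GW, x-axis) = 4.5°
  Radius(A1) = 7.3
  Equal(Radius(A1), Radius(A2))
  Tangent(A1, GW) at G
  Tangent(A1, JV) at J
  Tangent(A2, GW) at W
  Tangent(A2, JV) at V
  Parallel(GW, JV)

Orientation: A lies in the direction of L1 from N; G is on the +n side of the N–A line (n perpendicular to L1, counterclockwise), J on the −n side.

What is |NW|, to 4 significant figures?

35.46

Tangency of A1 to both parallel lines with radius 7.3 puts G and J at N ± 7.3·n: G = (-0.5728, 7.277), J = (0.5728, -7.277). Equal radii place W and V the same way about A: W = A + 7.3·n = (34.02, 10.00), V = A − 7.3·n = (35.17, -4.555). Then |NW| = |W − N| = 35.46.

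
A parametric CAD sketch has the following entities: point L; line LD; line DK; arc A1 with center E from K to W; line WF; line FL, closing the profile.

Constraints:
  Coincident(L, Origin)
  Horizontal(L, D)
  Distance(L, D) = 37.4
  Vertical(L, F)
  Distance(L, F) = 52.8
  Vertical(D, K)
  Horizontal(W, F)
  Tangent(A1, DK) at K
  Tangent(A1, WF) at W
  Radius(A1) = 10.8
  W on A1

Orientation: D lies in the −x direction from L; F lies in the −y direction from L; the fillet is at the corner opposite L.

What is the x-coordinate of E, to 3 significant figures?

-26.6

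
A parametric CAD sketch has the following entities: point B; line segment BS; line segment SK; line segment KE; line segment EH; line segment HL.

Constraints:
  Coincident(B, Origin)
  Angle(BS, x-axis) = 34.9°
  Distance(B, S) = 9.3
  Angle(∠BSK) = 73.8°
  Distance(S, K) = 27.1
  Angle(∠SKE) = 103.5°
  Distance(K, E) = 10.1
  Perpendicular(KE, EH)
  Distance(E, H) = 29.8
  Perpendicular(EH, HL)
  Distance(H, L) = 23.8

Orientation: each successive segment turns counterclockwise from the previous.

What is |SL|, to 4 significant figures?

8.140

KE ⟂ EH, so EH runs at -52.40°; with |EH| = 29.8, H = (-3.283, -7.434). The perpendicularity gives HL at right angles to EH, so HL runs at 37.60°; with |HL| = 23.8, L = (15.57, 7.088). Then |SL| = |L − S| = 8.140.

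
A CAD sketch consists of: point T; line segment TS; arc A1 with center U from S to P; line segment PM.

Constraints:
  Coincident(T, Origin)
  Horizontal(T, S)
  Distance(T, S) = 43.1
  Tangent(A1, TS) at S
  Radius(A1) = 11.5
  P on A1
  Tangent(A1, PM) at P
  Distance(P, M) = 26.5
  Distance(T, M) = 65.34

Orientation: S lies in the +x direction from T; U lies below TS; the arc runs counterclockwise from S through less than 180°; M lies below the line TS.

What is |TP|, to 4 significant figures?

39.65

Checks: |UP| = 11.50 ✓; ∠(UP, PM) = 90.00° ✓; |PM| = 26.50 ✓; |TM| = 65.34 ✓.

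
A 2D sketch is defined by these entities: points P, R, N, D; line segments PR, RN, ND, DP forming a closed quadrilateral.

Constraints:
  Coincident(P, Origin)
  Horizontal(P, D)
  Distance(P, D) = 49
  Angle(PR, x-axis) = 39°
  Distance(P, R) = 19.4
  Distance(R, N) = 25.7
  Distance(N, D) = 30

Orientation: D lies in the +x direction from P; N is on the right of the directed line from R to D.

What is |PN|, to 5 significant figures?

25.160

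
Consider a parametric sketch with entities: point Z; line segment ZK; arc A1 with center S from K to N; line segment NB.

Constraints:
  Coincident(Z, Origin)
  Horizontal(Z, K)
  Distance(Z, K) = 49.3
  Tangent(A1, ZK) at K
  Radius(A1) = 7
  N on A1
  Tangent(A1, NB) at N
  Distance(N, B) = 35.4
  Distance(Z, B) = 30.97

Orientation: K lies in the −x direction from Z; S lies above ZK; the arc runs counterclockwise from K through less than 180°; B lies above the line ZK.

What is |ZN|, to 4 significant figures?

44.71

Z is at the origin; ZK is horizontal with |ZK| = 49.3 and K on the −x side, so K = (-49.30, 0.000). A1 meets ZK tangentially, so SK is at right angles to ZK, so S = K + (0, 7) = (-49.30, 7.000). Since SN ⟂ NB (tangency), |SB| = √(7.0² + 35.4²) = 36.09 regardless of where N sits on A1. So B lies on both circle(Z, 30.97) and circle(S, 36.09); the above-ZK intersection is B = (-18.10, 25.13). N is the foot of the tangent from B: N = (-44.68, 1.745).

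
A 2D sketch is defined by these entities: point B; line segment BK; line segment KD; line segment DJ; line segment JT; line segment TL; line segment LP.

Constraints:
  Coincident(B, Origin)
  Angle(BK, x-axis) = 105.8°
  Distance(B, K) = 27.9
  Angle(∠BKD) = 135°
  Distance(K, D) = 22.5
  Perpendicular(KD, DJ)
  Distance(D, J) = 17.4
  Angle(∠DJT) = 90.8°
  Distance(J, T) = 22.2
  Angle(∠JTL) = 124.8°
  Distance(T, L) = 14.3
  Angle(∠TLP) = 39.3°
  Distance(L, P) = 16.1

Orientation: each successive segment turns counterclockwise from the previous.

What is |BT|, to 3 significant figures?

20.1

B is at the origin; BK runs at 105.8° with length 27.9, so K = (-7.60, 26.8). ∠BKD = 135.0° gives KD at 151° from the x-axis; with |KD| = 22.5, D = (-27.2, 37.8). KD is perpendicular to DJ, so DJ runs at -119°; with |DJ| = 17.4, J = (-35.7, 22.6). ∠DJT = 90.8° gives JT at -30.0° from the x-axis; with |JT| = 22.2, T = (-16.5, 11.5). Then |BT| = |T − B| = 20.1.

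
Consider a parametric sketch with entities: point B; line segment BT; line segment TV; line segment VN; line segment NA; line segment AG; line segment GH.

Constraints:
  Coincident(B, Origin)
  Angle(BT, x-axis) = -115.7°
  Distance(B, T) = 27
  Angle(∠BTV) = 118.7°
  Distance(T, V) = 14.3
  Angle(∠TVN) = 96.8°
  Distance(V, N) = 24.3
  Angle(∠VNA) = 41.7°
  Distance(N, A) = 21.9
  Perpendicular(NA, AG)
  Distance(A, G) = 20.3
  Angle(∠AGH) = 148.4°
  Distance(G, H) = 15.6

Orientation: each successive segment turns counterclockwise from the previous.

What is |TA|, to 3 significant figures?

9.65

B is at the origin; BT runs at -115.7° with length 27.0, so T = (-11.7, -24.3). ∠BTV = 118.7° gives TV at -54.4° from the x-axis; with |TV| = 14.3, V = (-3.38, -36.0). ∠TVN = 96.8° gives VN at 28.8° from the x-axis; with |VN| = 24.3, N = (17.9, -24.2). ∠VNA = 41.7° gives NA at 167° from the x-axis; with |NA| = 21.9, A = (-3.44, -19.4). Then |TA| = |A − T| = 9.65.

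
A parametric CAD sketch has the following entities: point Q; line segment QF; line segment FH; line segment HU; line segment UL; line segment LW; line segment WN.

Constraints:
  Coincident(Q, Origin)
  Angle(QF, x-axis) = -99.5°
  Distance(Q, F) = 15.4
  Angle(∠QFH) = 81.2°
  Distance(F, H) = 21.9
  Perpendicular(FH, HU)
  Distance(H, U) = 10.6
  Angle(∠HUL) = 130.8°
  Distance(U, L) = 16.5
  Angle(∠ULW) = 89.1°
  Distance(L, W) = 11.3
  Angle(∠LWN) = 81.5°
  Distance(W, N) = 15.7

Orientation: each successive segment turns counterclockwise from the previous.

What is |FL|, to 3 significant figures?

23.4

FH is perpendicular to HU, so HU runs at 89.3°; with |HU| = 10.6, U = (19.5, -4.86). ∠HUL = 130.8° gives UL at 138° from the x-axis; with |UL| = 16.5, L = (7.13, 6.08). Then |FL| = |L − F| = 23.4.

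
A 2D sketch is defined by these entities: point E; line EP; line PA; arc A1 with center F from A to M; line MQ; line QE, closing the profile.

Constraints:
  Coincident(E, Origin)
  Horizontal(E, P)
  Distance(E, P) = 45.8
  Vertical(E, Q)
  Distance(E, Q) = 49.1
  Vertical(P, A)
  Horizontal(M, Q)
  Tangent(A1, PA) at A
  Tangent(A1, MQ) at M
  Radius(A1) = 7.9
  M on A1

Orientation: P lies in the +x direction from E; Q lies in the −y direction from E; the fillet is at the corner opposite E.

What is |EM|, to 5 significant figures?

62.026

E is at the origin; E and P share the same y with |EP| = 45.8 and P on the +x side, so P = (45.800, 0.0000). E and Q share the same x with |EQ| = 49.1 and Q on the −y side, so Q = (0.0000, -49.100). The virtual corner opposite E is at (45.800, -49.100). Since A1 is tangent to PA there, FA ⟂ PA and since A1 is tangent to MQ there, FM ⟂ MQ, with radius 7.9, so the center F sits 7.9 in from both sides at F = (37.900, -41.200). That places the tangent points at A = (45.800, -41.200) on PA and M = (37.900, -49.100) on MQ. Then |EM| = |M − E| = 62.026.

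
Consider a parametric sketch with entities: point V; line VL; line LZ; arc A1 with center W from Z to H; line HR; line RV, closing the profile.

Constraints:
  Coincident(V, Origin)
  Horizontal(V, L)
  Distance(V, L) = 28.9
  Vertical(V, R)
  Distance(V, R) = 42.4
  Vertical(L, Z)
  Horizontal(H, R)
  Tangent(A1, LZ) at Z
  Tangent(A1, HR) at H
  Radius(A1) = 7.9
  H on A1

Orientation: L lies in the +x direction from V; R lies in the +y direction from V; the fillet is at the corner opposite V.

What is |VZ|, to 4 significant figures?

45.01

V is at the origin; VL is horizontal with |VL| = 28.9 and L on the +x side, so L = (28.90, 0.000). VR is vertical with |VR| = 42.4 and R on the +y side, so R = (0.000, 42.40). The virtual corner opposite V is at (28.90, 42.40). A1 meets LZ tangentially, so WZ is at right angles to LZ and since A1 is tangent to HR there, WH ⟂ HR, with radius 7.9, so the center W sits 7.9 in from both sides at W = (21.00, 34.50). That places the tangent points at Z = (28.90, 34.50) on LZ and H = (21.00, 42.40) on HR. Then |VZ| = |Z − V| = 45.01.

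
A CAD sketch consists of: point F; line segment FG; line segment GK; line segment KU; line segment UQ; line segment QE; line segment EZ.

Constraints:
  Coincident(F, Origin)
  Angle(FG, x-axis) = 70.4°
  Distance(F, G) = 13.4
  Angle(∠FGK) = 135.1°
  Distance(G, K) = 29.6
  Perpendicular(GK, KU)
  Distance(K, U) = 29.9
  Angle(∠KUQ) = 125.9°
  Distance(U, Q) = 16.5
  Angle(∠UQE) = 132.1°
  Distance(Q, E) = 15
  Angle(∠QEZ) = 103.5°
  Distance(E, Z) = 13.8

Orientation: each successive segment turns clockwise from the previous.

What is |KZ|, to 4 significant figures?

36.33

F is at the origin; FG runs at 70.4° with length 13.4, so G = (4.495, 12.62). ∠FGK = 135.1° gives GK at 25.50° from the x-axis; with |GK| = 29.6, K = (31.21, 25.37). The perpendicularity gives KU at right angles to GK, so KU runs at -64.50°; with |KU| = 29.9, U = (44.08, -1.621). ∠KUQ = 125.9° gives UQ at -118.6° from the x-axis; with |UQ| = 16.5, Q = (36.19, -16.11). ∠UQE = 132.1° gives QE at -166.5° from the x-axis; with |QE| = 15.0, E = (21.60, -19.61). ∠QEZ = 103.5° gives EZ at 117.0° from the x-axis; with |EZ| = 13.8, Z = (15.33, -7.313). Then |KZ| = |Z − K| = 36.33.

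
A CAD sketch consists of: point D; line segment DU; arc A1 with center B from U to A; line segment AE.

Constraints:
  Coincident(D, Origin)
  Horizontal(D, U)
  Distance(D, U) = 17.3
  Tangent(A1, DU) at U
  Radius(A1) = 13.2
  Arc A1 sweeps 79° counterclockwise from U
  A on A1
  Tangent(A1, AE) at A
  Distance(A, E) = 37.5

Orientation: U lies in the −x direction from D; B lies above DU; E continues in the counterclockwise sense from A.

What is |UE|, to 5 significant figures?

51.576

D is at the origin; D and U share the same y with |DU| = 17.3 and U on the −x side, so U = (-17.300, 0.0000). The tangent condition forces BU to be normal to DU, so B = U + (0, 13.2) = (-17.300, 13.200). On A1, U sits at bearing -90° from B; a 79° counterclockwise sweep puts A at bearing -11°, so A = B + 13.2·(cos -11°, sin -11°) = (-4.3425, 10.681). A1 meets AE tangentially, so BA is at right angles to AE, so AE runs along (−sin -11°, cos -11°); with |AE| = 37.5, E = (2.8128, 47.492). Then |UE| = |E − U| = 51.576.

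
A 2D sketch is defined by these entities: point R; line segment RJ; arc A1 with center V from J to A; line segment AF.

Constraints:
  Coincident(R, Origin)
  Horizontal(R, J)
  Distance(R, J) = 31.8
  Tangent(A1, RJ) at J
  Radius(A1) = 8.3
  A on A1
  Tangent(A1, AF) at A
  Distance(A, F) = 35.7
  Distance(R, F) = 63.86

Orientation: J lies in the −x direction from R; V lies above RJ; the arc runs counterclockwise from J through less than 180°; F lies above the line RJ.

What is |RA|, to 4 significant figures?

29.11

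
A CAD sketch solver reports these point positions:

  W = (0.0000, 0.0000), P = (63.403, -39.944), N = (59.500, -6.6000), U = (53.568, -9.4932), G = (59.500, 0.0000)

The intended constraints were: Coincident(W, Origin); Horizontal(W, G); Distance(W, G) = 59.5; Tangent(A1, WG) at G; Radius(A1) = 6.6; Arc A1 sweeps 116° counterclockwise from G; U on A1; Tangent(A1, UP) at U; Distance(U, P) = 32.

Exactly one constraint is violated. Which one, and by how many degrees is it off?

Tangent(A1, UP) at U — off by 8.10°.

W = (0.00, 0.00) ✓; W.y = 0.00, G.y = 0.00 ✓; |WG| = 59.50 ✓; ∠(NG, GW) = 90.00° ✓; |NG| = 6.600 ✓; bearing(N→U) − bearing(N→G) = 116.0° ✓; |NU| = 6.600 ✓; ∠(NU, UP) = 98.10° ✗; |UP| = 32.00 ✓.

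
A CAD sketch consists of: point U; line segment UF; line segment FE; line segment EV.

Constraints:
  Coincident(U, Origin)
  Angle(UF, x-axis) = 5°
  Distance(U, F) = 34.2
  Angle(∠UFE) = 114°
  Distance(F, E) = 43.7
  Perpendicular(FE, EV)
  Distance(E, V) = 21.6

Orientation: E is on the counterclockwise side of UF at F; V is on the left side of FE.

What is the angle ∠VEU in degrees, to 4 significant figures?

61.53°

∠UFE = 114.0°, so FE runs at 5.0° + (180° − 114.0°) = 71.00° from the x-axis; with |FE| = 43.7, E = F + 43.7·(cos 71.00°, sin 71.00°) = (48.30, 44.30). FE ⟂ EV; with |EV| = 21.6 on the left of FE, V = E + 21.6·(-0.9455, 0.3256) = (27.87, 51.33). Then cos ∠VEU = EV·EU / (|EV||EU|), giving 61.53°.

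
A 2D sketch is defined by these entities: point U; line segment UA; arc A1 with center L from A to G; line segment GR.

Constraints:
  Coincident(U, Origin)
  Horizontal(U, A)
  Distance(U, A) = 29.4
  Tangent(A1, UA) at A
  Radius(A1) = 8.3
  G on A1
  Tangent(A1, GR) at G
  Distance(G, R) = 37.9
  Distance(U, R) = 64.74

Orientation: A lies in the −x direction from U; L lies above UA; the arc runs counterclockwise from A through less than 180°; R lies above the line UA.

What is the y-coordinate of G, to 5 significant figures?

14.093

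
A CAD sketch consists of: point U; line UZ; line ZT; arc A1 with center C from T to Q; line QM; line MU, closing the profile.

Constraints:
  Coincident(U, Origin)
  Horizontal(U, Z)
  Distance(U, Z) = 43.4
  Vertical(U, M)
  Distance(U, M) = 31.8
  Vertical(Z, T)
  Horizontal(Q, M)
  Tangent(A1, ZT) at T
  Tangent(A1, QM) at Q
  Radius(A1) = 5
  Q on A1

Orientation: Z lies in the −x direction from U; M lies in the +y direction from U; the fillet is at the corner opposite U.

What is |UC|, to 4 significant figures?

46.83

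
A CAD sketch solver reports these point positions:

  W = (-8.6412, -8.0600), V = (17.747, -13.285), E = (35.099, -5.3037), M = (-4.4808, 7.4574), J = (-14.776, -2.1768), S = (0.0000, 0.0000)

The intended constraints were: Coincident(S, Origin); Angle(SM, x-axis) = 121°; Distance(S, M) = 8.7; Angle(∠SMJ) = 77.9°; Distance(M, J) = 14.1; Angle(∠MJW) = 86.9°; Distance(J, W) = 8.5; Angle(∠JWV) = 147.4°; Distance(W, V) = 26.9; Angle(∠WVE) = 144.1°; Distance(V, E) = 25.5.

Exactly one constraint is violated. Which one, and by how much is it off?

Distance(V, E) = 25.5 — off by 6.40.

S = (0.00, 0.00) ✓; SM at 121.0° ✓; |SM| = 8.700 ✓; ∠SMJ = 77.90° ✓; |MJ| = 14.10 ✓; ∠MJW = 86.90° ✓; |JW| = 8.500 ✓; ∠JWV = 147.4° ✓; |WV| = 26.90 ✓; ∠WVE = 144.1° ✓; |VE| = 19.10 ✗.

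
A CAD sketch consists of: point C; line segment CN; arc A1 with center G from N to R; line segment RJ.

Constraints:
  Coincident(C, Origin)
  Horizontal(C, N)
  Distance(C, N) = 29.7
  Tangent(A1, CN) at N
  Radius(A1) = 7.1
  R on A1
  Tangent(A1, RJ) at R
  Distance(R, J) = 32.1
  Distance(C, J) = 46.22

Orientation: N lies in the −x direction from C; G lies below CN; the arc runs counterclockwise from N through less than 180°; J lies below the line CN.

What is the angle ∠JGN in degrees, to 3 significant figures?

170°

Checks: |GN| = 7.100 ✓; |GR| = 7.100 ✓; ∠(GR, RJ) = 90.00° ✓; |RJ| = 32.10 ✓; |CJ| = 46.22 ✓.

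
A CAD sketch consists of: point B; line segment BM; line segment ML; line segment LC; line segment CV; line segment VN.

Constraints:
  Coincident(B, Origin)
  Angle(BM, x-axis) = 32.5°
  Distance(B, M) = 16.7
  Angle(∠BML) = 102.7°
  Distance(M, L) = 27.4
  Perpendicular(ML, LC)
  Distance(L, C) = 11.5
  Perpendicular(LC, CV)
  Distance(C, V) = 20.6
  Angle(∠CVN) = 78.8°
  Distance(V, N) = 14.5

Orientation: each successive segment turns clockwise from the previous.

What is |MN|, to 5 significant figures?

9.9947

B is at the origin; BM runs at 32.5° with length 16.7, so M = (14.085, 8.9729). ∠BML = 102.7° gives ML at -44.800° from the x-axis; with |ML| = 27.4, L = (33.527, -10.334). ML ⟂ LC, so LC runs at -134.80°; with |LC| = 11.5, C = (25.424, -18.494). LC is perpendicular to CV, so CV runs at 135.20°; with |CV| = 20.6, V = (10.806, -3.9787). ∠CVN = 78.8° gives VN at 34.000° from the x-axis; with |VN| = 14.5, N = (22.827, 4.1296). Then |MN| = |N − M| = 9.9947.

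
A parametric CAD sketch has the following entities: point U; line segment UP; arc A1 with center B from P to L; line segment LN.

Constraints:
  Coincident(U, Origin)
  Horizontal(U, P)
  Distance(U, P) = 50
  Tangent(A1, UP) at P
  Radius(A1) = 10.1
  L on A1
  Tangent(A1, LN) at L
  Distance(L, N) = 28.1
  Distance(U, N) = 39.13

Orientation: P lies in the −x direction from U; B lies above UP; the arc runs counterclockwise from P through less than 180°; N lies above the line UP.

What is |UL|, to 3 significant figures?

41.7

Checks: |BL| = 10.10 ✓; ∠(BL, LN) = 90.00° ✓; |LN| = 28.10 ✓; |UN| = 39.13 ✓.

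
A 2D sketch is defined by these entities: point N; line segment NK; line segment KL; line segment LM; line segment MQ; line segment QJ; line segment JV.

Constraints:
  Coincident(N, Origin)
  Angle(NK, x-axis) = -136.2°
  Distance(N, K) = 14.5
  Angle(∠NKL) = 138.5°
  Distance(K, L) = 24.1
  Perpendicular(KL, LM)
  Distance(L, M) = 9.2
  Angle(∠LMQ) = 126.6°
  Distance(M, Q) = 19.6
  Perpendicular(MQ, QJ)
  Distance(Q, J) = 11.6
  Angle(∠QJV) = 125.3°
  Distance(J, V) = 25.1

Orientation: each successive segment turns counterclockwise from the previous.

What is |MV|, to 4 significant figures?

26.12

N is at the origin; NK runs at -136.2° with length 14.5, so K = (-10.47, -10.04). ∠NKL = 138.5° gives KL at -94.70° from the x-axis; with |KL| = 24.1, L = (-12.44, -34.06). KL ⟂ LM, so LM runs at -4.700°; with |LM| = 9.2, M = (-3.271, -34.81). ∠LMQ = 126.6° gives MQ at 48.70° from the x-axis; with |MQ| = 19.6, Q = (9.665, -20.08). MQ ⟂ QJ, so QJ runs at 138.7°; with |QJ| = 11.6, J = (0.9502, -12.43). ∠QJV = 125.3° gives JV at -166.6° from the x-axis; with |JV| = 25.1, V = (-23.47, -18.24). Then |MV| = |V − M| = 26.12.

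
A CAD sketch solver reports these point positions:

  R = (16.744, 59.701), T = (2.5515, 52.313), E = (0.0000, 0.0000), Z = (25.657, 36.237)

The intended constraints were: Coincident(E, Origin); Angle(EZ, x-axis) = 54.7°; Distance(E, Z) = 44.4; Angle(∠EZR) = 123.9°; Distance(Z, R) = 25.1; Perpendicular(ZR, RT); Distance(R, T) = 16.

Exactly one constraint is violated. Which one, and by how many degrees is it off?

Perpendicular(ZR, RT) — off by 6.70°.

E = (0.00, 0.00) ✓; EZ at 54.70° ✓; |EZ| = 44.40 ✓; ∠EZR = 123.9° ✓; |ZR| = 25.10 ✓; ∠(ZR, RT) = 96.70° ✗; |RT| = 16.00 ✓.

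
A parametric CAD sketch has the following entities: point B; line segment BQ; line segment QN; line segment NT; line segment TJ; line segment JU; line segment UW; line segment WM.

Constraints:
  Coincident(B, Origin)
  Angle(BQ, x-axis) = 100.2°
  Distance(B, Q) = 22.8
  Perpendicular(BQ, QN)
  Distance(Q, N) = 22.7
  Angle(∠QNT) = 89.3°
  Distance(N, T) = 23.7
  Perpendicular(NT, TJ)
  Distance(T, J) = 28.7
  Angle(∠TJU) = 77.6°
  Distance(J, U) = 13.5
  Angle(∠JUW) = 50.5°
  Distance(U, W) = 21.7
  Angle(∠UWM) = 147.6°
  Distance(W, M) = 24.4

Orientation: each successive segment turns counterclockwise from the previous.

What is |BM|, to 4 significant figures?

31.36

B is at the origin; BQ runs at 100.2° with length 22.8, so Q = (-4.038, 22.44). The perpendicularity gives QN at right angles to BQ, so QN runs at -169.8°; with |QN| = 22.7, N = (-26.38, 18.42). ∠QNT = 89.3° gives NT at -79.10° from the x-axis; with |NT| = 23.7, T = (-21.90, -4.853). NT is perpendicular to TJ, so TJ runs at 10.90°; with |TJ| = 28.7, J = (6.285, 0.5745). ∠TJU = 77.6° gives JU at 113.3° from the x-axis; with |JU| = 13.5, U = (0.9451, 12.97). ∠JUW = 50.5° gives UW at -117.2° from the x-axis; with |UW| = 21.7, W = (-8.974, -6.327). ∠UWM = 147.6° gives WM at -84.80° from the x-axis; with |WM| = 24.4, M = (-6.762, -30.63). Then |BM| = |M − B| = 31.36.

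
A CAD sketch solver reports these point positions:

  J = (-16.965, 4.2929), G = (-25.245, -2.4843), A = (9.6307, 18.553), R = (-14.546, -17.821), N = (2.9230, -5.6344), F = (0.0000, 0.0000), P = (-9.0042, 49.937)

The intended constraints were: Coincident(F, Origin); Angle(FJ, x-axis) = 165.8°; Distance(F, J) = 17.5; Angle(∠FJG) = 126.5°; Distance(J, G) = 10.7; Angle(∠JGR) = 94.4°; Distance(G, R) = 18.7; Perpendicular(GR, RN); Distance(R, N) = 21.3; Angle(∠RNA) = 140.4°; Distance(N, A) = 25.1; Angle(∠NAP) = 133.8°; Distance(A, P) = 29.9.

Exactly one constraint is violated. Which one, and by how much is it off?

Distance(A, P) = 29.9 — off by 6.60.

F = (0.00, 0.00) ✓; FJ at 165.8° ✓; |FJ| = 17.50 ✓; ∠FJG = 126.5° ✓; |JG| = 10.70 ✓; ∠JGR = 94.40° ✓; |GR| = 18.70 ✓; ∠(GR, RN) = 90.00° ✓; |RN| = 21.30 ✓; ∠RNA = 140.4° ✓; |NA| = 25.10 ✓; ∠NAP = 133.8° ✓; |AP| = 36.50 ✗.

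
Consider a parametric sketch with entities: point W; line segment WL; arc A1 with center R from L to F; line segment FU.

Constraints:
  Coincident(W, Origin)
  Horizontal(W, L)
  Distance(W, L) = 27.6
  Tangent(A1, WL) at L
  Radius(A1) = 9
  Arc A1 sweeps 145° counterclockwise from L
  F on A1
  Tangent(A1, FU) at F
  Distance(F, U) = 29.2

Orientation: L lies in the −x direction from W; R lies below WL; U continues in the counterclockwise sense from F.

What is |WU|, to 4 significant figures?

34.28

W is at the origin; WL is horizontal with |WL| = 27.6 and L on the −x side, so L = (-27.60, 0.000). A1 meets WL tangentially, so RL is at right angles to WL, so R = L + (0, -9) = (-27.60, -9.000). On A1, L sits at bearing 90° from R; a 145° counterclockwise sweep puts F at bearing 235°, so F = R + 9.0·(cos 235°, sin 235°) = (-32.76, -16.37). The tangent condition forces RF to be normal to FU, so FU runs along (−sin 235°, cos 235°); with |FU| = 29.2, U = (-8.843, -33.12). Then |WU| = |U − W| = 34.28.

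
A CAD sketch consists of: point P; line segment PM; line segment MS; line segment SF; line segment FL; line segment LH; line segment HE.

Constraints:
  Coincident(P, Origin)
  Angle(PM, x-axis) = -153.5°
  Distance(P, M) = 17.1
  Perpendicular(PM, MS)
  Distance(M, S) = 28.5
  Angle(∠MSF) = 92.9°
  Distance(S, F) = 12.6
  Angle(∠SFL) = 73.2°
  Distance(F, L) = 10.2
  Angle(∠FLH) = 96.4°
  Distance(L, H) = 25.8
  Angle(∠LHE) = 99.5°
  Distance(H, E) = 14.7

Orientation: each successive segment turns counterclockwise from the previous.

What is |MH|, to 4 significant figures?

27.38

P is at the origin; PM runs at -153.5° with length 17.1, so M = (-15.30, -7.630). PM ⟂ MS, so MS runs at -63.50°; with |MS| = 28.5, S = (-2.587, -33.14). ∠MSF = 92.9° gives SF at 23.60° from the x-axis; with |SF| = 12.6, F = (8.959, -28.09). ∠SFL = 73.2° gives FL at 130.4° from the x-axis; with |FL| = 10.2, L = (2.349, -20.32). ∠FLH = 96.4° gives LH at -146.0° from the x-axis; with |LH| = 25.8, H = (-19.04, -34.75). Then |MH| = |H − M| = 27.38.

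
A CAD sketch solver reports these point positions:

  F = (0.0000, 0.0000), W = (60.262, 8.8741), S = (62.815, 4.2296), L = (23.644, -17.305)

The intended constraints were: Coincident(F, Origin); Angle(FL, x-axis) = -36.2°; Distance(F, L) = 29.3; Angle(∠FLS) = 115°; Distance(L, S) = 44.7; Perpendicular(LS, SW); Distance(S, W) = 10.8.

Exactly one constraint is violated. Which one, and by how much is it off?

Distance(S, W) = 10.8 — off by 5.50.

F = (0.00, 0.00) ✓; FL at -36.20° ✓; |FL| = 29.30 ✓; ∠FLS = 115.0° ✓; |LS| = 44.70 ✓; ∠(LS, SW) = 90.00° ✓; |SW| = 5.300 ✗.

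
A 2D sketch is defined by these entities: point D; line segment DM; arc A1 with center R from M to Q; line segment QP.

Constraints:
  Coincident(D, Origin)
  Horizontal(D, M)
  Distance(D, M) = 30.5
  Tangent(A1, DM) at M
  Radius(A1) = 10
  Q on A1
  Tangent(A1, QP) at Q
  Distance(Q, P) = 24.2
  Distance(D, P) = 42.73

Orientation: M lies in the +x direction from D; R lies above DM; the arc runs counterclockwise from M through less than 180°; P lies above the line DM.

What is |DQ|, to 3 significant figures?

41.7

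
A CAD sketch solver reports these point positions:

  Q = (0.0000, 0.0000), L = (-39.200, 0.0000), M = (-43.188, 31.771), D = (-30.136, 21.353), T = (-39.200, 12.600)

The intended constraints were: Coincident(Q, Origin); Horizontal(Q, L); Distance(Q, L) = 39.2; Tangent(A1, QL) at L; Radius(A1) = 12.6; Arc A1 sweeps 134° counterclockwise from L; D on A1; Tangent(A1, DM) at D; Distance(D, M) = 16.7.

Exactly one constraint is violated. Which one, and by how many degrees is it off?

Tangent(A1, DM) at D — off by 7.40°.

Q = (0.00, 0.00) ✓; Q.y = 0.00, L.y = 0.00 ✓; |QL| = 39.20 ✓; ∠(TL, LQ) = 90.00° ✓; |TL| = 12.60 ✓; bearing(T→D) − bearing(T→L) = 134.0° ✓; |TD| = 12.60 ✓; ∠(TD, DM) = 82.60° ✗; |DM| = 16.70 ✓.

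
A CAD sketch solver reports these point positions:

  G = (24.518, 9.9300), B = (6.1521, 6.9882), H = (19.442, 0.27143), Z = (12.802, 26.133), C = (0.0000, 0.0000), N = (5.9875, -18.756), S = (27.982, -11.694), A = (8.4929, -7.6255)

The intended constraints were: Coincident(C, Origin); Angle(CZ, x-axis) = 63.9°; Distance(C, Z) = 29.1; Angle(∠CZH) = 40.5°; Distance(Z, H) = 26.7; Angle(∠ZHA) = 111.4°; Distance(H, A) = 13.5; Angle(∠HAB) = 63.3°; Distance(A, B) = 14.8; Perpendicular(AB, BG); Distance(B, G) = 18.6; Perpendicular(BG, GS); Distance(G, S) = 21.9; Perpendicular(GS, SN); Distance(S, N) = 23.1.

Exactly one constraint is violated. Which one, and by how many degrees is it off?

Perpendicular(GS, SN) — off by 8.70°.

C = (0.00, 0.00) ✓; CZ at 63.90° ✓; |CZ| = 29.10 ✓; ∠CZH = 40.50° ✓; |ZH| = 26.70 ✓; ∠ZHA = 111.4° ✓; |HA| = 13.50 ✓; ∠HAB = 63.30° ✓; |AB| = 14.80 ✓; ∠(AB, BG) = 90.00° ✓; |BG| = 18.60 ✓; ∠(BG, GS) = 90.00° ✓; |GS| = 21.90 ✓; ∠(GS, SN) = 81.30° ✗; |SN| = 23.10 ✓.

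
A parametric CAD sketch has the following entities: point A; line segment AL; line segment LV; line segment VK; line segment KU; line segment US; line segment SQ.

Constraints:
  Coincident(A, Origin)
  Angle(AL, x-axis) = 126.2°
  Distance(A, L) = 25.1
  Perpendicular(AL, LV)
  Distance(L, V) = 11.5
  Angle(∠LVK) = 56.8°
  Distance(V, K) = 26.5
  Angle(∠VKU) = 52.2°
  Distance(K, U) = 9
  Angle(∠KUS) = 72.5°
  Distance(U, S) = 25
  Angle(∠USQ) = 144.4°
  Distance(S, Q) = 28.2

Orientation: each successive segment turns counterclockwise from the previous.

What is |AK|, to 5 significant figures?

4.1979

The perpendicularity gives LV at right angles to AL, so LV runs at -143.80°; with |LV| = 11.5, V = (-24.104, 13.463). ∠LVK = 56.8° gives VK at -20.600° from the x-axis; with |VK| = 26.5, K = (0.70133, 4.1389). Then |AK| = |K − A| = 4.1979.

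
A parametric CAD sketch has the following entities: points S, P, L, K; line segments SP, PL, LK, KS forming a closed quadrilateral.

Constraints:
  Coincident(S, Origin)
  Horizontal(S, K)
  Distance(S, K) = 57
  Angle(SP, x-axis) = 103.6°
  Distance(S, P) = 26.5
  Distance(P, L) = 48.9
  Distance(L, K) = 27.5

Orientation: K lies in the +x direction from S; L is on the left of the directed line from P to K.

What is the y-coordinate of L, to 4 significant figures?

23.44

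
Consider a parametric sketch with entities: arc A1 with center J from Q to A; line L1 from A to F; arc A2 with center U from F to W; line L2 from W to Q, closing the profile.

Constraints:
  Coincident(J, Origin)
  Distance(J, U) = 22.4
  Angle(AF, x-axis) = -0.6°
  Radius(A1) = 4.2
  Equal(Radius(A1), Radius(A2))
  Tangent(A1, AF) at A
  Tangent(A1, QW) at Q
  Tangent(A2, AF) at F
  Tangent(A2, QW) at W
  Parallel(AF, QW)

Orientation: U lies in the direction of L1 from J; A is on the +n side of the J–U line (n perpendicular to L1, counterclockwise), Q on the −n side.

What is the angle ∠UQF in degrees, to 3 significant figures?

9.94°

The slot axis is L1's direction at -0.6°, so u = (cos -0.6°, sin -0.6°) = (1.00, -0.0105) and n = (−sin -0.6°, cos -0.6°) = (0.0105, 1.00). J is at the origin and U lies 22.4 along u from J, so U = 22.4·u = (22.4, -0.235). Tangency of A1 to both parallel lines with radius 4.2 puts A and Q at J ± 4.2·n: A = (0.0440, 4.20), Q = (-0.0440, -4.20). Equal radii place F and W the same way about U: F = U + 4.2·n = (22.4, 3.97), W = U − 4.2·n = (22.4, -4.43). Then cos ∠UQF = QU·QF / (|QU||QF|), giving 9.94°.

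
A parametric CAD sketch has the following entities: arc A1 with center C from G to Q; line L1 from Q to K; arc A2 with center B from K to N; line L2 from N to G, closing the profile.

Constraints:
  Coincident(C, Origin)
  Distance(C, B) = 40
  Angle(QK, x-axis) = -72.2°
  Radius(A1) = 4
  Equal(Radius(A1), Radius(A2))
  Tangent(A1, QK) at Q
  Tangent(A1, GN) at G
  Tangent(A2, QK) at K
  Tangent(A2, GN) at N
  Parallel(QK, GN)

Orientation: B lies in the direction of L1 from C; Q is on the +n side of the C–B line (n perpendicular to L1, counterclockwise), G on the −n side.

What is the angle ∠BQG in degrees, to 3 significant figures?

84.3°

C is at the origin and B lies 40.0 along u from C, so B = 40.0·u = (12.2, -38.1). Tangency of A1 to both parallel lines with radius 4.0 puts Q and G at C ± 4.0·n: Q = (3.81, 1.22), G = (-3.81, -1.22). Then cos ∠BQG = QB·QG / (|QB||QG|), giving 84.3°.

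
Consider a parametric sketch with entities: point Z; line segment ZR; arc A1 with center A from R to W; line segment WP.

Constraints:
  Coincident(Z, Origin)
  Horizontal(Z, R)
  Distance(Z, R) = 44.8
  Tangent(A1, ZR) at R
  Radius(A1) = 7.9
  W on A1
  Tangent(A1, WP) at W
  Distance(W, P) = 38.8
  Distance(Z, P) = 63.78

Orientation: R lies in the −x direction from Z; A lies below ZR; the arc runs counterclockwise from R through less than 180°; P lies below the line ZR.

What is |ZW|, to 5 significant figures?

53.369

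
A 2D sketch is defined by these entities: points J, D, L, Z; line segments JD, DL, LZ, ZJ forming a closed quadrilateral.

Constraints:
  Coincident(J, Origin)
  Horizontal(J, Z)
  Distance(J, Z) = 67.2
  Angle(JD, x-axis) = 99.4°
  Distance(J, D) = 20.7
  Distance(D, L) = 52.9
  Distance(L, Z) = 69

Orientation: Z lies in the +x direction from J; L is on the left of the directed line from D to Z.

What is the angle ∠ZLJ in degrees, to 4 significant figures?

58.88°

Checks: |DL| = 52.90 ✓; |LZ| = 69.00 ✓.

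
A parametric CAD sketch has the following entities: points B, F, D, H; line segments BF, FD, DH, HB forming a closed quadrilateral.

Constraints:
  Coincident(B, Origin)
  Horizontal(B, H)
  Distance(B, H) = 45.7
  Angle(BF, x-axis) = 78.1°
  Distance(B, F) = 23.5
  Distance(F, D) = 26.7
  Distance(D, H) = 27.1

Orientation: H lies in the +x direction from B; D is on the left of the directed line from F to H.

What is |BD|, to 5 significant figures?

39.105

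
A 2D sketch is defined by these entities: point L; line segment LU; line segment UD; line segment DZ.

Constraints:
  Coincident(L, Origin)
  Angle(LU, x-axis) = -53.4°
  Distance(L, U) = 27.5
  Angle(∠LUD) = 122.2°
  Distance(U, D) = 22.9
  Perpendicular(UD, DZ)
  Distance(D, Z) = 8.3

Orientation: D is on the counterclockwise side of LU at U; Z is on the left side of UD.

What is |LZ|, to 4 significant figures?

40.43

L is at the origin; LU runs at -53.4° with length 27.5, so U = 27.5·(cos -53.4°, sin -53.4°) = (16.40, -22.08). ∠LUD = 122.2°, so UD runs at -53.4° + (180° − 122.2°) = 4.400° from the x-axis; with |UD| = 22.9, D = U + 22.9·(cos 4.400°, sin 4.400°) = (39.23, -20.32). UD ⟂ DZ; with |DZ| = 8.3 on the left of UD, Z = D + 8.3·(-0.07672, 0.9971) = (38.59, -12.05). Then |LZ| = |Z − L| = 40.43.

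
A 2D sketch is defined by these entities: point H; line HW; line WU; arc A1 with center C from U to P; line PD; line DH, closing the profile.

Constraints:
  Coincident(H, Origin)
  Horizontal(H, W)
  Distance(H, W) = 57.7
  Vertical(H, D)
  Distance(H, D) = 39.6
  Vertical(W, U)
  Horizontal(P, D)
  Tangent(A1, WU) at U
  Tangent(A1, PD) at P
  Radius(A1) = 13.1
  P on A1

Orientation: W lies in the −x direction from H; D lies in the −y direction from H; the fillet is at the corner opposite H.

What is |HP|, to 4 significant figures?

59.64

H is at the origin; HW is horizontal with |HW| = 57.7 and W on the −x side, so W = (-57.70, 0.000). H and D share the same x with |HD| = 39.6 and D on the −y side, so D = (0.000, -39.60). The virtual corner opposite H is at (-57.70, -39.60). Since A1 is tangent to WU there, CU ⟂ WU and tangency of A1 to PD means the radius CP is perpendicular to PD, with radius 13.1, so the center C sits 13.1 in from both sides at C = (-44.60, -26.50). That places the tangent points at U = (-57.70, -26.50) on WU and P = (-44.60, -39.60) on PD. Then |HP| = |P − H| = 59.64.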